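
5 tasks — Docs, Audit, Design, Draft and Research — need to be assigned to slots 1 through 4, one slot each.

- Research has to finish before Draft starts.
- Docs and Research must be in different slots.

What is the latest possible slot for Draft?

4

Precedence pushes Draft to at least 2.
Draft at 4 is achievable: Research=1, Docs=2, Draft=4, Audit=1, Design=1.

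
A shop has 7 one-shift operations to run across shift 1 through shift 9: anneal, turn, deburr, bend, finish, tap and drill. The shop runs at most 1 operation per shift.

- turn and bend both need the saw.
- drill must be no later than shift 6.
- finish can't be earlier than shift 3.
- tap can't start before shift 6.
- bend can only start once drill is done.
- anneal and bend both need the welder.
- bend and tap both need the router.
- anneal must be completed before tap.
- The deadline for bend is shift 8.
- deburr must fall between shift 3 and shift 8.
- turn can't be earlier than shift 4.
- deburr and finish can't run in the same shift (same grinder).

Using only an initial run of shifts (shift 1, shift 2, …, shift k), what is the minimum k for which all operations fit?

The precedence chain requires at least 2 distinct shifts.
With at most 1 per shift and 7 operations, at least 7 shifts are needed.
tap can't be placed before shift 6, so the schedule must run through at least shift 6.
7 works (last occupied shift: shift 7): for example finish=shift 5, bend=shift 7, turn=shift 4, drill=shift 1, tap=shift 6, anneal=shift 2, deburr=shift 3.

7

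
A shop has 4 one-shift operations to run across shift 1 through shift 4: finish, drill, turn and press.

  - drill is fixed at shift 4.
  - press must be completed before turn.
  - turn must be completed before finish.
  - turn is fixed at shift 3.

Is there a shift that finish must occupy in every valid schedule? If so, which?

Precedence pushes finish to at least shift 4.
So finish is pinned to shift 4.

shift 4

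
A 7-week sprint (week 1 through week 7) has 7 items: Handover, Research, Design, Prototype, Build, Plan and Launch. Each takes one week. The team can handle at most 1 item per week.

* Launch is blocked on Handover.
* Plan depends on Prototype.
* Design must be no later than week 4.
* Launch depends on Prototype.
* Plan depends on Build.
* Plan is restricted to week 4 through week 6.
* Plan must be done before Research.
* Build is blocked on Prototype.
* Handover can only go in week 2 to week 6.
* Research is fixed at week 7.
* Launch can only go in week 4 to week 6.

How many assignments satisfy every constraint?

25

Splitting on Handover: it can be week 2 (8), week 3 (8), week 4 (6), week 5 (3). Listing each branch's schedules as (Research, Design, Prototype, Build, Plan, Launch) by week number:
Handover=week 2: (7,1,3,4,5,6) (7,1,3,4,6,5) (7,1,3,5,6,4) (7,3,1,4,5,6) (7,3,1,4,6,5) (7,3,1,5,6,4) (7,4,1,3,5,6) (7,4,1,3,6,5) — 8.
Handover=week 3: (7,1,2,4,5,6) (7,1,2,4,6,5) (7,1,2,5,6,4) (7,2,1,4,5,6) (7,2,1,4,6,5) (7,2,1,5,6,4) (7,4,1,2,5,6) (7,4,1,2,6,5) — 8.
Handover=week 4: (7,1,2,3,5,6) (7,1,2,3,6,5) (7,2,1,3,5,6) (7,2,1,3,6,5) (7,3,1,2,5,6) (7,3,1,2,6,5) — 6.
Handover=week 5: (7,1,2,3,4,6) (7,2,1,3,4,6) (7,3,1,2,4,6) — 3.
Summing: 8 + 8 + 6 + 3 = 25.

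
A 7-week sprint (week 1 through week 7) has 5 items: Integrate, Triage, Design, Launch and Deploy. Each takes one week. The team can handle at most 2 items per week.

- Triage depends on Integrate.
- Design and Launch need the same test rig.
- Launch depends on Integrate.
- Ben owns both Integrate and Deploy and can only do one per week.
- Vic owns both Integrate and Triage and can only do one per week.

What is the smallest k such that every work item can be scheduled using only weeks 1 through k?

The precedence chain requires at least 2 distinct weeks.
With at most 2 per week and 5 work items, at least 3 weeks are needed.
3 works (last occupied week: week 3): for example Design in week 1, Integrate in week 1, Deploy in week 3, Triage in week 2, Launch in week 2.

3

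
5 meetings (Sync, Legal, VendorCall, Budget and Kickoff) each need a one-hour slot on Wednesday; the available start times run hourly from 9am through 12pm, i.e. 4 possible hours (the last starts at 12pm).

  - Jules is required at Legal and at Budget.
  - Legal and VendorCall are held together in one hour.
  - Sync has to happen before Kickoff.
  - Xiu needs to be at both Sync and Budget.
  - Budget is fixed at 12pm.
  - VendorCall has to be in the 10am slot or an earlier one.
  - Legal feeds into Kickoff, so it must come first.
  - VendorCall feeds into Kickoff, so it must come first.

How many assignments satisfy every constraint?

11

Splitting on Sync: it can be 9am (5), 10am (4), 11am (2). Listing each branch's schedules as (Legal, VendorCall, Budget, Kickoff):
Sync=9am: (9am,9am,12pm,10am) (9am,9am,12pm,11am) (9am,9am,12pm,12pm) (10am,10am,12pm,11am) (10am,10am,12pm,12pm) — 5.
Sync=10am: (9am,9am,12pm,11am) (9am,9am,12pm,12pm) (10am,10am,12pm,11am) (10am,10am,12pm,12pm) — 4.
Sync=11am: (9am,9am,12pm,12pm) (10am,10am,12pm,12pm) — 2.
Summing: 5 + 4 + 2 = 11.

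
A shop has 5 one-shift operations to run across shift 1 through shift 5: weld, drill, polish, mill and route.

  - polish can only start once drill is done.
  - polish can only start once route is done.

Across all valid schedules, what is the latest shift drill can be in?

Downstream work caps drill at shift 4.
drill at shift 4 is achievable: polish in shift 5, weld in shift 1, mill in shift 1, drill in shift 4, route in shift 1.

shift 4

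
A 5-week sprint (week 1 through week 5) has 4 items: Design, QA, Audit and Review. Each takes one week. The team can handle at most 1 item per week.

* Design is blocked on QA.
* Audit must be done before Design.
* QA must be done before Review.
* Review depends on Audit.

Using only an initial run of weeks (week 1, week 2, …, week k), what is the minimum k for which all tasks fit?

The precedence chain requires at least 2 distinct weeks.
With at most 1 per week and 4 tasks, at least 4 weeks are needed.
4 works (last occupied week: week 4): for example Audit in week 2, QA in week 1, Design in week 3, Review in week 4.

4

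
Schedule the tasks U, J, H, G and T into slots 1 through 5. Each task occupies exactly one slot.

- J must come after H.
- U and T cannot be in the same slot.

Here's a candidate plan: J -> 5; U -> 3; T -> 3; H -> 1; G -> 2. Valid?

U and T cannot be in the same slot — violated.
J must come after H — holds.

No. U and T cannot be in the same slot is not satisfied.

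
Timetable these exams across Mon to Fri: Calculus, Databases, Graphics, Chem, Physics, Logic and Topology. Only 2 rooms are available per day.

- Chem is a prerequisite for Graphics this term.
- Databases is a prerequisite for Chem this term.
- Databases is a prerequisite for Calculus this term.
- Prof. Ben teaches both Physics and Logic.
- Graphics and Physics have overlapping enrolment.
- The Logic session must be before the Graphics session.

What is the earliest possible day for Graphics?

Precedence pushes Graphics to at least Wed.
Graphics at Wed is achievable: Chem -> Tue; Databases -> Mon; Physics -> Thu; Graphics -> Wed; Calculus -> Tue; Logic -> Mon; Topology -> Wed.

Wed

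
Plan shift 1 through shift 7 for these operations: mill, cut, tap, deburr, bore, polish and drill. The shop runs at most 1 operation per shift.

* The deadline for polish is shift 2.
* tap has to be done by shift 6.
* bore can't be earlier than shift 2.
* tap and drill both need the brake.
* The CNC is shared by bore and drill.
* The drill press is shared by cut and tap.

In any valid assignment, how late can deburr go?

shift 7

deburr at shift 7 is achievable: cut in shift 5, bore in shift 3, polish in shift 1, tap in shift 2, drill in shift 6, deburr in shift 7, mill in shift 4.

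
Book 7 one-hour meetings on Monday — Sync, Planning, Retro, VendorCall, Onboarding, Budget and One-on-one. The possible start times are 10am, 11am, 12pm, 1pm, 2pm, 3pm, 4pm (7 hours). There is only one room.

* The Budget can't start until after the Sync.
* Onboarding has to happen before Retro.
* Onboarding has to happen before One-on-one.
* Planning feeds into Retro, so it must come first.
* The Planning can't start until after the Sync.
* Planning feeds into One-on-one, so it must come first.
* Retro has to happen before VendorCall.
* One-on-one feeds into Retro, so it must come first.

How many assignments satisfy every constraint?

17

Splitting on Sync: it can be 10am (12), 11am (5). Listing each branch's schedules as (Planning, Retro, VendorCall, Onboarding, Budget, One-on-one):
Sync=10am: (11am,2pm,3pm,12pm,4pm,1pm) (11am,2pm,4pm,12pm,3pm,1pm) (11am,3pm,4pm,12pm,1pm,2pm) (11am,3pm,4pm,12pm,2pm,1pm) (11am,3pm,4pm,1pm,12pm,2pm) (12pm,2pm,3pm,11am,4pm,1pm) (12pm,2pm,4pm,11am,3pm,1pm) (12pm,3pm,4pm,11am,1pm,2pm) (12pm,3pm,4pm,11am,2pm,1pm) (12pm,3pm,4pm,1pm,11am,2pm) (1pm,3pm,4pm,11am,12pm,2pm) (1pm,3pm,4pm,12pm,11am,2pm) — 12.
Sync=11am: (12pm,2pm,3pm,10am,4pm,1pm) (12pm,2pm,4pm,10am,3pm,1pm) (12pm,3pm,4pm,10am,1pm,2pm) (12pm,3pm,4pm,10am,2pm,1pm) (1pm,3pm,4pm,10am,12pm,2pm) — 5.
Summing: 12 + 5 = 17.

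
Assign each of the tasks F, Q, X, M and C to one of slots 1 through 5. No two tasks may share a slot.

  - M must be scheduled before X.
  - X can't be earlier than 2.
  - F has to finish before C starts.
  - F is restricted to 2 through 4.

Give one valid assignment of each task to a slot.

F in 2, C in 4, M in 1, Q in 5, X in 3

Checking: M(1) before X(3); F(2) before C(4); X=3 in [2,5]; F=2 in [2,4]; max 1 per slot (cap 1).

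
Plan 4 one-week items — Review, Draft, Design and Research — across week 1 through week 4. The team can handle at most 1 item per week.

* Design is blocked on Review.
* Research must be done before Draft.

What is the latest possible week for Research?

week 3

Downstream work caps Research at week 3.
Research at week 3 is achievable: Draft=week 4, Research=week 3, Review=week 1, Design=week 2.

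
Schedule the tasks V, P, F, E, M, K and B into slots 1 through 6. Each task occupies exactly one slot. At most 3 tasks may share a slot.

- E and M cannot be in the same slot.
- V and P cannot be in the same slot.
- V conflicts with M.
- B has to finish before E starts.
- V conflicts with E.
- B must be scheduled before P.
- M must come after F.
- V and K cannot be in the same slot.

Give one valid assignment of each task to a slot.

P in 2; F in 1; V in 1; E in 2; M in 3; K in 2; B in 1

Checking: B(1) before E(2); B(1) before P(2); F(1) before M(3); E(2) != M(3); V(1) != K(2); V(1) != M(3); V(1) != P(2); V(1) != E(2); max 3 per slot (cap 3).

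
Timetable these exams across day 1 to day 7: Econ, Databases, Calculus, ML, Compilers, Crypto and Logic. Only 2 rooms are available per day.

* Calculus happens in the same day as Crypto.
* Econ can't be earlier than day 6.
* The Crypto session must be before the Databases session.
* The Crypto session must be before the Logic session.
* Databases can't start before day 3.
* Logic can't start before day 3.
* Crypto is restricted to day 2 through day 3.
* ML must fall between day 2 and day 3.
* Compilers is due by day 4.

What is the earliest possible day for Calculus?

day 2

Calculus must be in the same day as Crypto, which can't be before day 2, so Calculus is at least day 2; Calculus must be in the same day as Crypto, which can't be after day 3, so Calculus is at most day 3.
Calculus at day 2 is achievable: Econ in day 6; Databases in day 3; Logic in day 4; ML in day 3; Calculus in day 2; Crypto in day 2; Compilers in day 1.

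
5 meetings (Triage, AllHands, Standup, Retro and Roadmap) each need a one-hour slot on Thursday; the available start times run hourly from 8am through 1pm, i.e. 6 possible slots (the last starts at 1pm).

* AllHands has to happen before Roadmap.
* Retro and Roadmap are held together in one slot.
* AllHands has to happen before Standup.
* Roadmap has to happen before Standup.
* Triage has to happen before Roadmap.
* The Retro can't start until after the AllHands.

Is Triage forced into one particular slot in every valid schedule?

No

Triage can be 8am (e.g. Retro=9am; Triage=8am; Roadmap=9am; AllHands=8am; Standup=10am) or 9am (e.g. Roadmap=10am, Standup=11am, AllHands=8am, Retro=10am, Triage=9am).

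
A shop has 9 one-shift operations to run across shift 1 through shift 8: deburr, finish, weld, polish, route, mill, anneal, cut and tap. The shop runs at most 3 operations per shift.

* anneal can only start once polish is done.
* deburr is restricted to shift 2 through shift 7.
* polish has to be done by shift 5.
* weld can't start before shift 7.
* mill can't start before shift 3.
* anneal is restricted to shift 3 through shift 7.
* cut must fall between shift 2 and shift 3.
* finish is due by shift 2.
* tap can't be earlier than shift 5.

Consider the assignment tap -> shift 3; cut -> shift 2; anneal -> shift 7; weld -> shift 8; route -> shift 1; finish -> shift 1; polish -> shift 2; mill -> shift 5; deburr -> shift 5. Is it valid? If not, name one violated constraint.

Invalid. tap can't be earlier than shift 5.

The shop runs at most 3 operations per shift — holds.
mill can't start before shift 3 — holds.
deburr is restricted to shift 2 through shift 7 — holds.
tap can't be earlier than shift 5 — violated.
anneal can only start once polish is done — holds.
anneal is restricted to shift 3 through shift 7 — holds.
finish is due by shift 2 — holds.
weld can't start before shift 7 — holds.
cut must fall between shift 2 and shift 3 — holds.
polish has to be done by shift 5 — holds.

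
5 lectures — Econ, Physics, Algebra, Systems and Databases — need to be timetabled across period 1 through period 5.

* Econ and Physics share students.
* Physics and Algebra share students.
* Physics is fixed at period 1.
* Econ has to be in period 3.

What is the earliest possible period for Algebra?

Algebra at period 2 is achievable: Econ=period 3; Physics=period 1; Systems=period 1; Algebra=period 2; Databases=period 1.
Nothing earlier works — the conflict constraints rule out every period before period 2.

period 2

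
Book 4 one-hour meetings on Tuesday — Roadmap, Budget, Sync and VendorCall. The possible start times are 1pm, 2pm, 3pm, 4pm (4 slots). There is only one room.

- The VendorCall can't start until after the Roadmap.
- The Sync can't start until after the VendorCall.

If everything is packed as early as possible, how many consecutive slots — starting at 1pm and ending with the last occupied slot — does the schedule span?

The precedence chain requires at least 3 distinct slots.
With at most 1 per slot and 4 meetings, at least 4 slots are needed.
4 works (last occupied slot: 4pm): for example Roadmap -> 1pm; Sync -> 3pm; Budget -> 4pm; VendorCall -> 2pm.

4 slots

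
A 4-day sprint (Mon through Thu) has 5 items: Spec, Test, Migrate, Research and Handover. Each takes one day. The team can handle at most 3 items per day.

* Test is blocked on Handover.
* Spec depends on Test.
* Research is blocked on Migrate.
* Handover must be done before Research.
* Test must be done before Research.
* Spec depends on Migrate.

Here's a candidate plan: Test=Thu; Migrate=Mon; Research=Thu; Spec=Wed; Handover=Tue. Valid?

Invalid. Spec depends on Test.

Test is blocked on Handover — holds.
The team can handle at most 3 items per day — holds.
Test must be done before Research — violated.
Spec depends on Migrate — holds.
Spec depends on Test — violated.
Research is blocked on Migrate — holds.
Handover must be done before Research — holds.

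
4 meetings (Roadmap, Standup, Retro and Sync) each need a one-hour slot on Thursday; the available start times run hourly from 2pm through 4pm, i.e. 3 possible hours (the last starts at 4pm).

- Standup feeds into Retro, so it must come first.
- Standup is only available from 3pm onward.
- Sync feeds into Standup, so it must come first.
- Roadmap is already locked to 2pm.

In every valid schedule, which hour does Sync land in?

Downstream work caps Sync at 2pm.
So Sync is pinned to 2pm.

2pm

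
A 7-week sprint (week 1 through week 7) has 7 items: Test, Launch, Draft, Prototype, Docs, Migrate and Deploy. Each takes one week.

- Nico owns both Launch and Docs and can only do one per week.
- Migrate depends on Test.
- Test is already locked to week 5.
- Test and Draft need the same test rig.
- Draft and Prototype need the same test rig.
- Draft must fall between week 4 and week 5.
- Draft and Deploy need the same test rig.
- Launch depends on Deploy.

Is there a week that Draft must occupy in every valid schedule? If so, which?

week 4

Draft's window is week 4–week 5.
Test is fixed at week 5, and Draft can't share a week with Test.
So Draft must be week 4.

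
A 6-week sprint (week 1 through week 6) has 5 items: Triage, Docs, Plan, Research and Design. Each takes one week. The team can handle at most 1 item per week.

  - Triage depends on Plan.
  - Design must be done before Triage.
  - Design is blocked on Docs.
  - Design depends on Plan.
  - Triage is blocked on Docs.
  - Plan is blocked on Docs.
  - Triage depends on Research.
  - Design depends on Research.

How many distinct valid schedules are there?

18

Splitting on Triage: it can be week 5 (3), week 6 (15). Listing each branch's schedules as (Docs, Plan, Research, Design) by week number:
Triage=week 5: (1,2,3,4) (1,3,2,4) (2,3,1,4) — 3.
Triage=week 6: (1,2,3,4) (1,2,3,5) (1,2,4,5) (1,3,2,4) (1,3,2,5) (1,3,4,5) (1,4,2,5) (1,4,3,5) (2,3,1,4) (2,3,1,5) (2,3,4,5) (2,4,1,5) (2,4,3,5) (3,4,1,5) (3,4,2,5) — 15.
Summing: 3 + 15 = 18.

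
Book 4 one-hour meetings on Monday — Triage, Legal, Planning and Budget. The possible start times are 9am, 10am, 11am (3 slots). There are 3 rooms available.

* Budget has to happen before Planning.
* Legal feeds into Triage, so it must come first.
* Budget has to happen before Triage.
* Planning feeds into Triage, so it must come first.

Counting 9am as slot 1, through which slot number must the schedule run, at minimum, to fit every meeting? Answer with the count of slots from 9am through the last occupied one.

3 slots

The precedence chain requires at least 3 distinct slots.
With at most 3 per slot and 4 meetings, at least 2 slots are needed.
3 works (last occupied slot: 11am): for example Triage -> 11am, Budget -> 9am, Legal -> 9am, Planning -> 10am.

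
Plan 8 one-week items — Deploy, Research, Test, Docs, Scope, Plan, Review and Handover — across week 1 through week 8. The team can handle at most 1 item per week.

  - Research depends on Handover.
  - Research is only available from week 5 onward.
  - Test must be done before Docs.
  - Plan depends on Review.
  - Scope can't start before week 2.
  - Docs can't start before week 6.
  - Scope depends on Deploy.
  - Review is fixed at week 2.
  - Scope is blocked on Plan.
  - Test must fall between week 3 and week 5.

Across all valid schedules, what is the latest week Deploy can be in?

week 7

Downstream work caps Deploy at week 7.
Deploy at week 7 is achievable: Deploy -> week 7; Handover -> week 1; Review -> week 2; Docs -> week 6; Research -> week 5; Plan -> week 4; Scope -> week 8; Test -> week 3.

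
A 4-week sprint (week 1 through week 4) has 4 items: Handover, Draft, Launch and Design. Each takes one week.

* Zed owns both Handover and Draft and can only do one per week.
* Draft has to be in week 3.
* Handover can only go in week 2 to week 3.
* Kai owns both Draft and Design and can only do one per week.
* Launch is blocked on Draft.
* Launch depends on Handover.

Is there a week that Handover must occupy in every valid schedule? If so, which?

week 2

Handover's window is week 2–week 3.
Draft is fixed at week 3, and Handover can't share a week with Draft.
So Handover must be week 2.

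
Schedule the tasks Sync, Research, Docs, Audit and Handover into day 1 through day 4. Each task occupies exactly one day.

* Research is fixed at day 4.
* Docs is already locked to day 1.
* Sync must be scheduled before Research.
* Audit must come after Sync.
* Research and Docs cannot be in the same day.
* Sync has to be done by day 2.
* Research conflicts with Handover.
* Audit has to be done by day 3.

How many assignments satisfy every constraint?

Splitting on Sync: it can be day 1 (6), day 2 (3). Listing each branch's schedules as (Research, Docs, Audit, Handover) by day number:
Sync=day 1: (4,1,2,1) (4,1,2,2) (4,1,2,3) (4,1,3,1) (4,1,3,2) (4,1,3,3) — 6.
Sync=day 2: (4,1,3,1) (4,1,3,2) (4,1,3,3) — 3.
Summing: 6 + 3 = 9.

9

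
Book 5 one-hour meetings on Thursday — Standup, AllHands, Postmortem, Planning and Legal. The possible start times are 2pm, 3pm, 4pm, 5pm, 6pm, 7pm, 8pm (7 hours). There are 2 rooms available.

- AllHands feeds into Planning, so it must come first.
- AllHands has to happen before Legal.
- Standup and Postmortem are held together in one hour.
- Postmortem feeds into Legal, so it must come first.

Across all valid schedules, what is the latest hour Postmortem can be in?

Downstream work caps Postmortem at 7pm.
Postmortem at 7pm is achievable: Standup -> 7pm; Legal -> 8pm; Postmortem -> 7pm; AllHands -> 2pm; Planning -> 3pm.

7pm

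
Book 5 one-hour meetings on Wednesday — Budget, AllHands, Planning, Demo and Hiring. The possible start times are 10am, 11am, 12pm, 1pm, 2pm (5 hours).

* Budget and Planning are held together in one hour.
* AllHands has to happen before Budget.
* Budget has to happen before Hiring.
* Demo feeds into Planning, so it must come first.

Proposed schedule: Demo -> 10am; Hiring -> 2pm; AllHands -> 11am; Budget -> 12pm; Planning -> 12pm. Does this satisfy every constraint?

Yes

AllHands has to happen before Budget — holds.
Demo feeds into Planning, so it must come first — holds.
Budget has to happen before Hiring — holds.
Budget and Planning are held together in one hour — holds.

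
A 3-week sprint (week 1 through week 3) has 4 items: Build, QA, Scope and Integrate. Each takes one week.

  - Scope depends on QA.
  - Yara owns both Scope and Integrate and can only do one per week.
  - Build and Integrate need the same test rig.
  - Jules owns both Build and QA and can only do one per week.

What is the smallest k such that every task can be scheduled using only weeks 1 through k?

2

The precedence chain requires at least 2 distinct weeks.
2 works (last occupied week: week 2): for example Integrate=week 1; QA=week 1; Scope=week 2; Build=week 2.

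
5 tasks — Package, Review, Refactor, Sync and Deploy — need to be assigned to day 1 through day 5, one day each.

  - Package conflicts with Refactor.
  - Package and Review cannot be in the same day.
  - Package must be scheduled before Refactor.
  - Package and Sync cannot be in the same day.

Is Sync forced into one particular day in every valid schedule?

No

Sync can be day 1 (e.g. Deploy in day 1, Review in day 1, Sync in day 1, Refactor in day 3, Package in day 2) or day 2 (e.g. Review=day 2, Deploy=day 1, Refactor=day 2, Sync=day 2, Package=day 1).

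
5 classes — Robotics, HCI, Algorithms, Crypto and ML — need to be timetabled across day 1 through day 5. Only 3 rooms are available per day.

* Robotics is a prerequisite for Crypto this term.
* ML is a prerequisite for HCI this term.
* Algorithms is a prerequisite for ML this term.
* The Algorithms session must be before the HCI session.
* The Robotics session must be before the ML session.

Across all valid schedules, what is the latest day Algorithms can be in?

day 3

Downstream work caps Algorithms at day 3.
Algorithms at day 3 is achievable: Algorithms -> day 3; Crypto -> day 2; Robotics -> day 1; HCI -> day 5; ML -> day 4.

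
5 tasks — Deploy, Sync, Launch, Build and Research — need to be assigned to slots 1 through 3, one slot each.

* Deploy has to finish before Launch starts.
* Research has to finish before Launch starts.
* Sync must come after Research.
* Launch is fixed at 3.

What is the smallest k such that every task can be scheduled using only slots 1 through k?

The precedence chain requires at least 2 distinct slots.
Launch can't be placed before 3, so the schedule must run through at least slot 3.
3 works (last occupied slot: 3): for example Research=1; Sync=2; Deploy=1; Build=1; Launch=3.

3 slots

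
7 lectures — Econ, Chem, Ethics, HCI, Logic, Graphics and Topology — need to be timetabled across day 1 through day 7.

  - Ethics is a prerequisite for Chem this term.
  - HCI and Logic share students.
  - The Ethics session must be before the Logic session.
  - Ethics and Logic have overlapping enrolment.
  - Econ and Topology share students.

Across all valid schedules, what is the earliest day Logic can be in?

day 2

Precedence pushes Logic to at least day 2.
Logic at day 2 is achievable: Chem in day 2; Logic in day 2; Econ in day 1; Ethics in day 1; HCI in day 1; Graphics in day 1; Topology in day 2.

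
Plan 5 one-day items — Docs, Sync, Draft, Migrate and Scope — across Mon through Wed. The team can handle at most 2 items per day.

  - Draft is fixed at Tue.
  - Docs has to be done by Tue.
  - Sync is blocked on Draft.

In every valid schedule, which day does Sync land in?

Precedence pushes Sync to at least Wed.
So Sync is pinned to Wed.

Wed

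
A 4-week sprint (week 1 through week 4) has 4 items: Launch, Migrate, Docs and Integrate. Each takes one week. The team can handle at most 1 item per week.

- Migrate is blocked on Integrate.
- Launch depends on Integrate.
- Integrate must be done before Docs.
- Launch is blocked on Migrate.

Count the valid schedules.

3

Enumerating: Docs=week 4; Integrate=week 1; Migrate=week 2; Launch=week 3 | Migrate in week 2; Launch in week 4; Docs in week 3; Integrate in week 1 | Integrate=week 1, Migrate=week 3, Launch=week 4, Docs=week 2.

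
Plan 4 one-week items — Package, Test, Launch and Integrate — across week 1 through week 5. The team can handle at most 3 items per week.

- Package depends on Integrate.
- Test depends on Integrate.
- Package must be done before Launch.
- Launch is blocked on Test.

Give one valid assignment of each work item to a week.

Package=week 2; Integrate=week 1; Test=week 2; Launch=week 3

Checking: Integrate(week 1) before Package(week 2); Test(week 2) before Launch(week 3); Package(week 2) before Launch(week 3); Integrate(week 1) before Test(week 2); max 2 per week (cap 3).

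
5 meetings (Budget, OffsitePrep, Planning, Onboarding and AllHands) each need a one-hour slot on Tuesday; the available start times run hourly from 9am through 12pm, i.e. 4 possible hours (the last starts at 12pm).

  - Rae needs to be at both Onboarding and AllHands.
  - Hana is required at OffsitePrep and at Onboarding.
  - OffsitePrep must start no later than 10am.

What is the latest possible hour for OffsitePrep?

10am

OffsitePrep's own window allows nothing later than 10am.
OffsitePrep at 10am is achievable: Onboarding -> 9am; OffsitePrep -> 10am; Planning -> 9am; Budget -> 9am; AllHands -> 10am.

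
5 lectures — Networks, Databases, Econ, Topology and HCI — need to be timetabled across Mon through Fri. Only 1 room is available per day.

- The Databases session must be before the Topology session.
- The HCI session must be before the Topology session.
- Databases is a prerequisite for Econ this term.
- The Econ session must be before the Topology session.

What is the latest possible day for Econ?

Thu

Precedence pushes Econ to at least Tue; downstream work caps Econ at Thu.
Econ at Thu is achievable: Databases in Mon, Networks in Wed, Topology in Fri, HCI in Tue, Econ in Thu.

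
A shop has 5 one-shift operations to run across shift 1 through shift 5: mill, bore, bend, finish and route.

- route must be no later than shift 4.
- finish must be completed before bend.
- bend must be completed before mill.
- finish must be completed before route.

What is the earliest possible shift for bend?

Precedence pushes bend to at least shift 2; downstream work caps bend at shift 4.
bend at shift 2 is achievable: bore=shift 1, route=shift 2, mill=shift 3, bend=shift 2, finish=shift 1.

shift 2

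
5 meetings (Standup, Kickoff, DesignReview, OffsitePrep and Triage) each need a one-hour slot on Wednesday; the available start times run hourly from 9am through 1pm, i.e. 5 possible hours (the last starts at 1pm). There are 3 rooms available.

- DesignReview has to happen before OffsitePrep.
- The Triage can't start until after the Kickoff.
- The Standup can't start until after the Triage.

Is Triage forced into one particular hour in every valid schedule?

Triage can be 10am (e.g. Kickoff in 9am, Triage in 10am, OffsitePrep in 10am, Standup in 11am, DesignReview in 9am) or 11am (e.g. OffsitePrep=10am, Standup=12pm, Triage=11am, DesignReview=9am, Kickoff=9am).

No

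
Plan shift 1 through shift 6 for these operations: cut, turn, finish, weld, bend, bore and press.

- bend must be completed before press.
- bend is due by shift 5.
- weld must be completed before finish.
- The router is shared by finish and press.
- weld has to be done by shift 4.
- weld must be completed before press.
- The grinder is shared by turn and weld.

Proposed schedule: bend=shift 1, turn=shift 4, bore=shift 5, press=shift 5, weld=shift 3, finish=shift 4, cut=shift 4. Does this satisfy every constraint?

Yes, all constraints hold

weld must be completed before finish — holds.
bend is due by shift 5 — holds.
The router is shared by finish and press — holds.
The grinder is shared by turn and weld — holds.
bend must be completed before press — holds.
weld must be completed before press — holds.
weld has to be done by shift 4 — holds.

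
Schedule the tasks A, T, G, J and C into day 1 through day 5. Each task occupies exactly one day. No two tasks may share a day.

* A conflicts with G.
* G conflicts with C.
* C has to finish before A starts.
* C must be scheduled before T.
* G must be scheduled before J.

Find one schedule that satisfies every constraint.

A in day 2, G in day 4, T in day 3, C in day 1, J in day 5

Checking: C(day 1) before A(day 2); G(day 4) before J(day 5); C(day 1) before T(day 3); G(day 4) != C(day 1); A(day 2) != G(day 4); max 1 per day (cap 1).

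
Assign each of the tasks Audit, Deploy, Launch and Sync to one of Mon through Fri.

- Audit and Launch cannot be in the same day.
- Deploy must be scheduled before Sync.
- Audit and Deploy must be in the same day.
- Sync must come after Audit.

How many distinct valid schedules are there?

40

Splitting on Audit: it can be Mon (16), Tue (12), Wed (8), Thu (4). Listing each branch's schedules as (Deploy, Launch, Sync):
Audit=Mon: (Mon,Tue,Tue) (Mon,Tue,Wed) (Mon,Tue,Thu) (Mon,Tue,Fri) (Mon,Wed,Tue) (Mon,Wed,Wed) (Mon,Wed,Thu) (Mon,Wed,Fri) (Mon,Thu,Tue) (Mon,Thu,Wed) (Mon,Thu,Thu) (Mon,Thu,Fri) (Mon,Fri,Tue) (Mon,Fri,Wed) (Mon,Fri,Thu) (Mon,Fri,Fri) — 16.
Audit=Tue: (Tue,Mon,Wed) (Tue,Mon,Thu) (Tue,Mon,Fri) (Tue,Wed,Wed) (Tue,Wed,Thu) (Tue,Wed,Fri) (Tue,Thu,Wed) (Tue,Thu,Thu) (Tue,Thu,Fri) (Tue,Fri,Wed) (Tue,Fri,Thu) (Tue,Fri,Fri) — 12.
Audit=Wed: (Wed,Mon,Thu) (Wed,Mon,Fri) (Wed,Tue,Thu) (Wed,Tue,Fri) (Wed,Thu,Thu) (Wed,Thu,Fri) (Wed,Fri,Thu) (Wed,Fri,Fri) — 8.
Audit=Thu: (Thu,Mon,Fri) (Thu,Tue,Fri) (Thu,Wed,Fri) (Thu,Fri,Fri) — 4.
Summing: 16 + 12 + 8 + 4 = 40.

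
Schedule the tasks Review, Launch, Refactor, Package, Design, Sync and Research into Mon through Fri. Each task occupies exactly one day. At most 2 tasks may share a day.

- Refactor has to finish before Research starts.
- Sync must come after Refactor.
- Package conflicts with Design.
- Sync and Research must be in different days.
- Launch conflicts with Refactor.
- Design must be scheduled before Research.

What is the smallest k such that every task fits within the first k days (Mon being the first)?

The precedence chain requires at least 2 distinct days.
With at most 2 per day and 7 tasks, at least 4 days are needed.
4 works (last occupied day: Thu): for example Research -> Tue, Launch -> Wed, Design -> Mon, Sync -> Wed, Review -> Tue, Package -> Thu, Refactor -> Mon.

4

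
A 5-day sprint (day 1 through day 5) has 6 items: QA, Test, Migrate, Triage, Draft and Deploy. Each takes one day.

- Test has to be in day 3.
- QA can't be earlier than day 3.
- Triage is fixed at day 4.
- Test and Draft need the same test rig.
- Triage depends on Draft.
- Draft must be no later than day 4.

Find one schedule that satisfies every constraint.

Migrate in day 1; Deploy in day 1; Triage in day 4; QA in day 3; Draft in day 1; Test in day 3

Checking: Draft(day 1) before Triage(day 4); Test(day 3) != Draft(day 1); Test=day 3 in [day 3,day 3]; Triage=day 4 in [day 4,day 4]; QA=day 3 in [day 3,day 5]; Draft=day 1 in [day 1,day 4].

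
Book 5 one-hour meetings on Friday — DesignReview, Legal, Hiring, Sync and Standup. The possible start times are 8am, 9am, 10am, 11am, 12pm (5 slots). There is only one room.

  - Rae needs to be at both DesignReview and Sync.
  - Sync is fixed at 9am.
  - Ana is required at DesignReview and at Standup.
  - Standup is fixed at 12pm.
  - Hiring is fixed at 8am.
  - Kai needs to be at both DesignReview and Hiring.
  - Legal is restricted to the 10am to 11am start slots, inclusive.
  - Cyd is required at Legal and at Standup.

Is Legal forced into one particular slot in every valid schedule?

No

Legal can be 10am (e.g. DesignReview in 11am, Hiring in 8am, Sync in 9am, Legal in 10am, Standup in 12pm) or 11am (e.g. Sync=9am, DesignReview=10am, Standup=12pm, Legal=11am, Hiring=8am).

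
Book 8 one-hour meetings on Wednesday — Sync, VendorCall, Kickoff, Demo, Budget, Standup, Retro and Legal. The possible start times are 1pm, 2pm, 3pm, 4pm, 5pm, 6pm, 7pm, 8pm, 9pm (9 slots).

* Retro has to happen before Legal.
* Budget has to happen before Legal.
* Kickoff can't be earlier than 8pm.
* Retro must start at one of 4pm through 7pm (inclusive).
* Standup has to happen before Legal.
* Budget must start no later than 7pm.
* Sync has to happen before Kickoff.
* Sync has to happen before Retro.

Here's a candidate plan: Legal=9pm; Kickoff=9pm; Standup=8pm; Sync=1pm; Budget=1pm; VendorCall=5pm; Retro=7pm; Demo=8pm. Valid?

Valid

Retro must start at one of 4pm through 7pm (inclusive) — holds.
Budget has to happen before Legal — holds.
Budget must start no later than 7pm — holds.
Sync has to happen before Retro — holds.
Sync has to happen before Kickoff — holds.
Retro has to happen before Legal — holds.
Standup has to happen before Legal — holds.
Kickoff can't be earlier than 8pm — holds.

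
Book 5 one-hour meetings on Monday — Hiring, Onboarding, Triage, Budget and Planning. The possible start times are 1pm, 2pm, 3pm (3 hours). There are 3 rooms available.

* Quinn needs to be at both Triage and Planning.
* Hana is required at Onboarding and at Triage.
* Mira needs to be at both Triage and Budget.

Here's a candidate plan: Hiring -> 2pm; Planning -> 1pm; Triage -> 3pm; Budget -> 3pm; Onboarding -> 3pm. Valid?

There are 3 rooms available — holds.
Mira needs to be at both Triage and Budget — violated.
Hana is required at Onboarding and at Triage — violated.
Quinn needs to be at both Triage and Planning — holds.

No — it violates: Hana is required at Onboarding and at Triage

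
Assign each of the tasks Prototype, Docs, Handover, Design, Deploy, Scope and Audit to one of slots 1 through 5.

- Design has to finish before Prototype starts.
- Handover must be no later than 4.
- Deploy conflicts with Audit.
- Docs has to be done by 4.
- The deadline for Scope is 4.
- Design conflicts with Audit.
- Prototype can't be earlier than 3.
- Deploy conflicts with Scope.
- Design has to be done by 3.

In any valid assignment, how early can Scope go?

Scope's own window allows nothing later than 4.
Scope at 1 is achievable: Handover in 1, Design in 1, Scope in 1, Deploy in 2, Docs in 1, Prototype in 3, Audit in 3.

1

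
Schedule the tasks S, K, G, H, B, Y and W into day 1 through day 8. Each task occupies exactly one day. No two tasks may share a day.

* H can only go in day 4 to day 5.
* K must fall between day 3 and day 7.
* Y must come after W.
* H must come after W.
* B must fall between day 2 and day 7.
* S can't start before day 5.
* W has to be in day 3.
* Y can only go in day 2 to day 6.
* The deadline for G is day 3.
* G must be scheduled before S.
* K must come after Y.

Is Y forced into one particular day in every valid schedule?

No

Y can be day 4 (e.g. H in day 5; S in day 6; Y in day 4; G in day 1; B in day 2; K in day 7; W in day 3) or day 5 (e.g. G -> day 1; K -> day 7; W -> day 3; H -> day 4; S -> day 6; B -> day 2; Y -> day 5).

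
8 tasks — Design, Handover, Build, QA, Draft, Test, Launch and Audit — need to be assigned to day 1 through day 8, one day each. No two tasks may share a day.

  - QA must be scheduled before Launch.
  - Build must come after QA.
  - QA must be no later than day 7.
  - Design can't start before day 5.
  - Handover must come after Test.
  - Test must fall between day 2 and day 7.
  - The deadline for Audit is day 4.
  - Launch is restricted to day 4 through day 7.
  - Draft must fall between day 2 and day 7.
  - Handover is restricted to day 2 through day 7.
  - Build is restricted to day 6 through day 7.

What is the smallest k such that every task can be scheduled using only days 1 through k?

8 days

The precedence chain requires at least 2 distinct days.
With at most 1 per day and 8 tasks, at least 8 days are needed.
Build can't be placed before day 6, so the schedule must run through at least day 6.
8 works (last occupied day: day 8): for example Launch in day 4, QA in day 3, Audit in day 1, Build in day 6, Handover in day 5, Test in day 2, Draft in day 7, Design in day 8.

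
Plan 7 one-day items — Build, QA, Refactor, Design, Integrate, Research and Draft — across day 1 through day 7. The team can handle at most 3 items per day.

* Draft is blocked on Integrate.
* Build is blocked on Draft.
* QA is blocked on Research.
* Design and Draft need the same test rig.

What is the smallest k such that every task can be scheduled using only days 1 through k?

The precedence chain requires at least 3 distinct days.
With at most 3 per day and 7 tasks, at least 3 days are needed.
3 works (last occupied day: day 3): for example Draft=day 2; Design=day 3; Research=day 1; Refactor=day 1; Build=day 3; Integrate=day 1; QA=day 2.

3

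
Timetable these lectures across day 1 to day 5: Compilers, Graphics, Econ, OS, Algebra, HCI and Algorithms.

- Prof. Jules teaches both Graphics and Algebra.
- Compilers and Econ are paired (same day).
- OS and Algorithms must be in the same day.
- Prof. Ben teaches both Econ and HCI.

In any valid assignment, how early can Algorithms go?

day 1

Algorithms at day 1 is achievable: Algorithms in day 1; HCI in day 2; OS in day 1; Algebra in day 2; Graphics in day 1; Econ in day 1; Compilers in day 1.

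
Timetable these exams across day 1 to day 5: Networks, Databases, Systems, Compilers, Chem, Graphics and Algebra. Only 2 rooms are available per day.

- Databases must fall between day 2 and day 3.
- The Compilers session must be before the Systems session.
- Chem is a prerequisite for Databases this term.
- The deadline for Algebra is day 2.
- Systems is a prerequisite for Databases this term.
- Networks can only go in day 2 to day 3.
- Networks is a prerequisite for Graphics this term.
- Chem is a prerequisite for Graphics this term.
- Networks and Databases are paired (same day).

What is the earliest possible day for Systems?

Precedence pushes Systems to at least day 2; downstream work caps Systems at day 2.
Systems at day 2 is achievable: Compilers in day 1; Networks in day 3; Systems in day 2; Chem in day 2; Graphics in day 4; Databases in day 3; Algebra in day 1.

day 2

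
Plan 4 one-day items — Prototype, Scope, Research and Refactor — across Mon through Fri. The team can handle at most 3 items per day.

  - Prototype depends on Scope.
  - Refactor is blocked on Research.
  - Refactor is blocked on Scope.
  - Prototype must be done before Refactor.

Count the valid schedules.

35

Splitting on Prototype: it can be Tue (9), Wed (14), Thu (12). Listing each branch's schedules as (Scope, Research, Refactor):
Prototype=Tue: (Mon,Mon,Wed) (Mon,Mon,Thu) (Mon,Mon,Fri) (Mon,Tue,Wed) (Mon,Tue,Thu) (Mon,Tue,Fri) (Mon,Wed,Thu) (Mon,Wed,Fri) (Mon,Thu,Fri) — 9.
Prototype=Wed: (Mon,Mon,Thu) (Mon,Mon,Fri) (Mon,Tue,Thu) (Mon,Tue,Fri) (Mon,Wed,Thu) (Mon,Wed,Fri) (Mon,Thu,Fri) (Tue,Mon,Thu) (Tue,Mon,Fri) (Tue,Tue,Thu) (Tue,Tue,Fri) (Tue,Wed,Thu) (Tue,Wed,Fri) (Tue,Thu,Fri) — 14.
Prototype=Thu: (Mon,Mon,Fri) (Mon,Tue,Fri) (Mon,Wed,Fri) (Mon,Thu,Fri) (Tue,Mon,Fri) (Tue,Tue,Fri) (Tue,Wed,Fri) (Tue,Thu,Fri) (Wed,Mon,Fri) (Wed,Tue,Fri) (Wed,Wed,Fri) (Wed,Thu,Fri) — 12.
Summing: 9 + 14 + 12 = 35.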